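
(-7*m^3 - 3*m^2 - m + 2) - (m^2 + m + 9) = -7*m^3 - 4*m^2 - 2*m - 7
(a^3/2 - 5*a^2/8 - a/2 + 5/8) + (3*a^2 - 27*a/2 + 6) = a^3/2 + 19*a^2/8 - 14*a + 53/8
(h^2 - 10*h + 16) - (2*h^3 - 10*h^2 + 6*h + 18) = -2*h^3 + 11*h^2 - 16*h - 2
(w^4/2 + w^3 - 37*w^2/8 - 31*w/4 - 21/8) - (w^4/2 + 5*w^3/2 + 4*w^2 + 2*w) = -3*w^3/2 - 69*w^2/8 - 39*w/4 - 21/8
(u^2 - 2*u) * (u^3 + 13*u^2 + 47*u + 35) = u^5 + 11*u^4 + 21*u^3 - 59*u^2 - 70*u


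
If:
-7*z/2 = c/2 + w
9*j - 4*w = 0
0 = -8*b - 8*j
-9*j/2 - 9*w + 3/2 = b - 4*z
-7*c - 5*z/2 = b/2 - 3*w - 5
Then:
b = -398/10075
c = 8114/10075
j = 398/10075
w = 1791/20150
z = -283/2015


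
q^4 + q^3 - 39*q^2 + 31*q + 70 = (q - 5)*(q - 2)*(q + 1)*(q + 7)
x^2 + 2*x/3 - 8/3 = (x - 4/3)*(x + 2)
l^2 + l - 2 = (l - 1)*(l + 2)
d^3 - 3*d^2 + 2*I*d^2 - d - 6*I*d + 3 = (d - 3)*(d + I)^2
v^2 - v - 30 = (v - 6)*(v + 5)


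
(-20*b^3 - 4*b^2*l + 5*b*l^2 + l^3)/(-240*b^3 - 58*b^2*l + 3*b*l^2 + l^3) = (4*b^2 - l^2)/(48*b^2 + 2*b*l - l^2)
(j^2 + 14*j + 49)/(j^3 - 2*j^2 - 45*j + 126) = (j + 7)/(j^2 - 9*j + 18)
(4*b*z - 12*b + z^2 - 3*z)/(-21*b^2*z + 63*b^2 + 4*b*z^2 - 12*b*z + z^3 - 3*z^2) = (4*b + z)/(-21*b^2 + 4*b*z + z^2)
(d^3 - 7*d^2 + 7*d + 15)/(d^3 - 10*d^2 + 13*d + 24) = (d - 5)/(d - 8)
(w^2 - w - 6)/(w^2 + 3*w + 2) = (w - 3)/(w + 1)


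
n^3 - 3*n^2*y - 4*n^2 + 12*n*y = n*(n - 4)*(n - 3*y)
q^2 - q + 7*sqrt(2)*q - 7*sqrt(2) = (q - 1)*(q + 7*sqrt(2))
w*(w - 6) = w^2 - 6*w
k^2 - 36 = (k - 6)*(k + 6)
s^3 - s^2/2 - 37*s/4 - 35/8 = (s - 7/2)*(s + 1/2)*(s + 5/2)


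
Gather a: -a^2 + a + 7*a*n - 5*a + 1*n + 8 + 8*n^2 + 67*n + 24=-a^2 + a*(7*n - 4) + 8*n^2 + 68*n + 32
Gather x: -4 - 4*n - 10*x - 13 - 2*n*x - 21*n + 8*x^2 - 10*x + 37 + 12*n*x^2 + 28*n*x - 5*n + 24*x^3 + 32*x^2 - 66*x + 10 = -30*n + 24*x^3 + x^2*(12*n + 40) + x*(26*n - 86) + 30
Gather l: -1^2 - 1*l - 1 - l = -2*l - 2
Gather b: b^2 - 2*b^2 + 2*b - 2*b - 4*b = -b^2 - 4*b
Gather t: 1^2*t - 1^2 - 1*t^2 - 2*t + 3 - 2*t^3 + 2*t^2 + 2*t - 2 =-2*t^3 + t^2 + t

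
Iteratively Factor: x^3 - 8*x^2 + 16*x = (x)*(x^2 - 8*x + 16) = x*(x - 4)*(x - 4)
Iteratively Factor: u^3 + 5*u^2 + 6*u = (u + 2)*(u^2 + 3*u) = u*(u + 2)*(u + 3)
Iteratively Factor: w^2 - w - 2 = (w + 1)*(w - 2)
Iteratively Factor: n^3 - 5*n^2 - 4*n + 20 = (n - 5)*(n^2 - 4) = (n - 5)*(n - 2)*(n + 2)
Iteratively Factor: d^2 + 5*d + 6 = (d + 3)*(d + 2)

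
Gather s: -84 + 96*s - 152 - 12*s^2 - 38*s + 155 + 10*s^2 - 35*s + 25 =-2*s^2 + 23*s - 56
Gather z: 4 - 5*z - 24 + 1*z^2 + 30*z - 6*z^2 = -5*z^2 + 25*z - 20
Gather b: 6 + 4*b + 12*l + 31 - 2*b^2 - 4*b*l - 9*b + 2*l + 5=-2*b^2 + b*(-4*l - 5) + 14*l + 42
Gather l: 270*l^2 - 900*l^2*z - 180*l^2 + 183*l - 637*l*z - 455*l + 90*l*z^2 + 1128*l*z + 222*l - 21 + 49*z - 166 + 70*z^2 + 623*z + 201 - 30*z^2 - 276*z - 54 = l^2*(90 - 900*z) + l*(90*z^2 + 491*z - 50) + 40*z^2 + 396*z - 40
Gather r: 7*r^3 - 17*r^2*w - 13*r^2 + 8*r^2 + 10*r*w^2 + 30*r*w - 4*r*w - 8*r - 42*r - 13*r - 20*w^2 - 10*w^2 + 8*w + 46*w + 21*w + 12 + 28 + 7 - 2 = 7*r^3 + r^2*(-17*w - 5) + r*(10*w^2 + 26*w - 63) - 30*w^2 + 75*w + 45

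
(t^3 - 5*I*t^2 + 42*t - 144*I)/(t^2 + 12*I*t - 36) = (t^2 - 11*I*t - 24)/(t + 6*I)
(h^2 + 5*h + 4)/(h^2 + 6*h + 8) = (h + 1)/(h + 2)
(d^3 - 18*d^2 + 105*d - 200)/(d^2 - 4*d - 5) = (d^2 - 13*d + 40)/(d + 1)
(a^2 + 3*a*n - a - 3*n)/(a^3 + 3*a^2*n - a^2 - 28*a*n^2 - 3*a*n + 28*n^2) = (a + 3*n)/(a^2 + 3*a*n - 28*n^2)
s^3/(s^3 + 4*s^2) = s/(s + 4)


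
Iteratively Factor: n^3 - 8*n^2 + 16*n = (n)*(n^2 - 8*n + 16) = n*(n - 4)*(n - 4)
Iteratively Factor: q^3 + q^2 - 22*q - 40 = (q + 2)*(q^2 - q - 20) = (q + 2)*(q + 4)*(q - 5)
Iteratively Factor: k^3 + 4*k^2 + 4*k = (k)*(k^2 + 4*k + 4) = k*(k + 2)*(k + 2)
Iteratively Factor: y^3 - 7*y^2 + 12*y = (y - 4)*(y^2 - 3*y) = y*(y - 4)*(y - 3)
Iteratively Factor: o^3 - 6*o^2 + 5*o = (o - 5)*(o^2 - o) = o*(o - 5)*(o - 1)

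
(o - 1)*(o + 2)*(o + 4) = o^3 + 5*o^2 + 2*o - 8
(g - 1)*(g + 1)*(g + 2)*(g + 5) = g^4 + 7*g^3 + 9*g^2 - 7*g - 10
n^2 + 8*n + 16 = (n + 4)^2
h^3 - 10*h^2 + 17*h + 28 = (h - 7)*(h - 4)*(h + 1)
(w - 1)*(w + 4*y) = w^2 + 4*w*y - w - 4*y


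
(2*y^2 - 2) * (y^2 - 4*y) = 2*y^4 - 8*y^3 - 2*y^2 + 8*y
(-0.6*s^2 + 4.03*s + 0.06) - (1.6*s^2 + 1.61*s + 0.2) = -2.2*s^2 + 2.42*s - 0.14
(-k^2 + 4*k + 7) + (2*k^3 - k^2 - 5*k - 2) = 2*k^3 - 2*k^2 - k + 5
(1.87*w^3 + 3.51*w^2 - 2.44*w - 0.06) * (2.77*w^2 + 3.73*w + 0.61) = 5.1799*w^5 + 16.6978*w^4 + 7.4742*w^3 - 7.1263*w^2 - 1.7122*w - 0.0366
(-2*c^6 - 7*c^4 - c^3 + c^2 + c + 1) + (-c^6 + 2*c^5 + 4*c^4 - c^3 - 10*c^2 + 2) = -3*c^6 + 2*c^5 - 3*c^4 - 2*c^3 - 9*c^2 + c + 3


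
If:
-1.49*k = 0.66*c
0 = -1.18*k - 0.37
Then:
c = 0.71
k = -0.31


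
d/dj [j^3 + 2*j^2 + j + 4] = 3*j^2 + 4*j + 1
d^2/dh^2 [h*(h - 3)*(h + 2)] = 6*h - 2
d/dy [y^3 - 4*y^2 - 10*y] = 3*y^2 - 8*y - 10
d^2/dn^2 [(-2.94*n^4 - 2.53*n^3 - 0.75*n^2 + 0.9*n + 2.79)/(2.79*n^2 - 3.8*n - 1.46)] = (-45.770508*n^6 + 187.01928*n^5 - 182.866824*n^4 - 356.547344*n^3 - 47.445954*n^2 - 187.838808*n + 90.120972)/(21.717639*n^6 - 88.73874*n^5 + 86.768442*n^4 + 38.00152*n^3 - 45.405708*n^2 - 24.30024*n - 3.112136)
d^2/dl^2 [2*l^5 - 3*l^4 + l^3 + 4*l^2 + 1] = 40*l^3 - 36*l^2 + 6*l + 8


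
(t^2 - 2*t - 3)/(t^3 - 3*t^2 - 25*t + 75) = (t + 1)/(t^2 - 25)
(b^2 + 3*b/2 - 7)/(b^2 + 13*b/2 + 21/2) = (b - 2)/(b + 3)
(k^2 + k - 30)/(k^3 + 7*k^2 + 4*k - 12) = (k - 5)/(k^2 + k - 2)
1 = 1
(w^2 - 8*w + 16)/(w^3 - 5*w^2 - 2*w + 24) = (w - 4)/(w^2 - w - 6)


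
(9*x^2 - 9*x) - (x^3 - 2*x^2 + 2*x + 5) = -x^3 + 11*x^2 - 11*x - 5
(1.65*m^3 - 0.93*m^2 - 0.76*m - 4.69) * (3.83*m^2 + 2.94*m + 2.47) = 6.3195*m^5 + 1.2891*m^4 - 1.5695*m^3 - 22.4942*m^2 - 15.6658*m - 11.5843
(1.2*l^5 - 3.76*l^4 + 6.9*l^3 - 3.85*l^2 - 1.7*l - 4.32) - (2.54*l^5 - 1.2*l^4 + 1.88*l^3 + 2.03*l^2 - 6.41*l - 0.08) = -1.34*l^5 - 2.56*l^4 + 5.02*l^3 - 5.88*l^2 + 4.71*l - 4.24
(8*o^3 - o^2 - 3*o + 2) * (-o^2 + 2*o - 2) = -8*o^5 + 17*o^4 - 15*o^3 - 6*o^2 + 10*o - 4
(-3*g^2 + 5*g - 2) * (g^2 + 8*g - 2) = -3*g^4 - 19*g^3 + 44*g^2 - 26*g + 4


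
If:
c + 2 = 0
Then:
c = -2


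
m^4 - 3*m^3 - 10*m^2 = m^2*(m - 5)*(m + 2)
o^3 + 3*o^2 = o^2*(o + 3)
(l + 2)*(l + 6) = l^2 + 8*l + 12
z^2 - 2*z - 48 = (z - 8)*(z + 6)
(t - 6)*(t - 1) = t^2 - 7*t + 6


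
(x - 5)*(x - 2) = x^2 - 7*x + 10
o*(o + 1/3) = o^2 + o/3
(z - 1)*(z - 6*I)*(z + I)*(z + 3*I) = z^4 - z^3 - 2*I*z^3 + 21*z^2 + 2*I*z^2 - 21*z + 18*I*z - 18*I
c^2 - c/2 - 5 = (c - 5/2)*(c + 2)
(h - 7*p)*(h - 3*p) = h^2 - 10*h*p + 21*p^2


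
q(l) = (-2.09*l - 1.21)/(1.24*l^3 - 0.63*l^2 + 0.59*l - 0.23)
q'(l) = (-2.09*l - 1.21)*(-3.72*l^2 + 1.26*l - 0.59)/(1.24*l^3 - 0.63*l^2 + 0.59*l - 0.23)^2 - 2.09/(1.24*l^3 - 0.63*l^2 + 0.59*l - 0.23) = (5.1832*l^3 + 3.1845*l^2 - 1.5246*l + 1.1946)/(1.5376*l^6 - 1.5624*l^5 + 1.8601*l^4 - 1.3138*l^3 + 0.6379*l^2 - 0.2714*l + 0.0529)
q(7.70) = -0.03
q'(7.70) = 0.01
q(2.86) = -0.28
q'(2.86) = 0.22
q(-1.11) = -0.33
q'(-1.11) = -0.02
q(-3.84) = -0.08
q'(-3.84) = -0.04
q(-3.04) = -0.12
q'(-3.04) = -0.06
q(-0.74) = -0.22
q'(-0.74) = 0.86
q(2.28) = -0.48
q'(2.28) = 0.48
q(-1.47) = -0.29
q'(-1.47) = -0.15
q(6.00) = -0.06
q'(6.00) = 0.02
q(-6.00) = -0.04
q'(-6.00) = -0.01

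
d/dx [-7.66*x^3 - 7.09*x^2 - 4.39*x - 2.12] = -22.98*x^2 - 14.18*x - 4.39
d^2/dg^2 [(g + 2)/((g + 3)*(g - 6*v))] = 2*((g + 2)*(g + 3)^2 + (g + 2)*(g + 3)*(g - 6*v) + (g + 2)*(g - 6*v)^2 - (g + 3)^2*(g - 6*v) - (g + 3)*(g - 6*v)^2)/((g + 3)^3*(g - 6*v)^3)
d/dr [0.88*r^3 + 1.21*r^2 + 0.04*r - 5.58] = 2.64*r^2 + 2.42*r + 0.04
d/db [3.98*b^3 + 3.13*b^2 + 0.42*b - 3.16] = 11.94*b^2 + 6.26*b + 0.42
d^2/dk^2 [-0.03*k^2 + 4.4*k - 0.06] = -0.0600000000000000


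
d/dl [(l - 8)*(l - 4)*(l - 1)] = 3*l^2 - 26*l + 44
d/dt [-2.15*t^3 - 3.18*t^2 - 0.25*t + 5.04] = -6.45*t^2 - 6.36*t - 0.25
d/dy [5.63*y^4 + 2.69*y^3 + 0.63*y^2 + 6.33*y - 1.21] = 22.52*y^3 + 8.07*y^2 + 1.26*y + 6.33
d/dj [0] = 0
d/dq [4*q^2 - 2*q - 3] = 8*q - 2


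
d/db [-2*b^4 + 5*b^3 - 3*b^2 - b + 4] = -8*b^3 + 15*b^2 - 6*b - 1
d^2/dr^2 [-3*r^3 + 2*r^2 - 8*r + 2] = 4 - 18*r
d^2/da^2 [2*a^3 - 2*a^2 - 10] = 12*a - 4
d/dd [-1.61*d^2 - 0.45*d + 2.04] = -3.22*d - 0.45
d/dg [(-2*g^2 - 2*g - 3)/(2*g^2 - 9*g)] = (22*g^2 + 12*g - 27)/(g^2*(4*g^2 - 36*g + 81))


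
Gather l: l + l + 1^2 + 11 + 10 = 2*l + 22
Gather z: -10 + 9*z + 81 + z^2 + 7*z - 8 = z^2 + 16*z + 63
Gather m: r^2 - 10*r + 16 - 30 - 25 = r^2 - 10*r - 39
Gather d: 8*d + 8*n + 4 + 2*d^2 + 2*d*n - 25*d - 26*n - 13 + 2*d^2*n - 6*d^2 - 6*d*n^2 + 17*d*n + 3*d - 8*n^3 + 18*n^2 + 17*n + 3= d^2*(2*n - 4) + d*(-6*n^2 + 19*n - 14) - 8*n^3 + 18*n^2 - n - 6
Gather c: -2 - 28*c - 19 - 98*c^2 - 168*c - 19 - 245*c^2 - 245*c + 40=-343*c^2 - 441*c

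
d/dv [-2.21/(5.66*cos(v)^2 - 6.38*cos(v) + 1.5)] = (14.0998 - 25.0172*cos(v))*sin(v)/(5.66*cos(v)^2 - 6.38*cos(v) + 1.5)^2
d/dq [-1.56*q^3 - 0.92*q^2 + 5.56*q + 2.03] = -4.68*q^2 - 1.84*q + 5.56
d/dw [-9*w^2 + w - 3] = 1 - 18*w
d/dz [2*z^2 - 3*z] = 4*z - 3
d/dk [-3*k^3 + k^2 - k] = -9*k^2 + 2*k - 1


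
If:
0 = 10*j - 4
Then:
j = 2/5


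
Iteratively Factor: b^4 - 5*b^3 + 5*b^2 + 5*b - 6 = (b - 1)*(b^3 - 4*b^2 + b + 6) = (b - 1)*(b + 1)*(b^2 - 5*b + 6) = (b - 2)*(b - 1)*(b + 1)*(b - 3)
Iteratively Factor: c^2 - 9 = (c + 3)*(c - 3)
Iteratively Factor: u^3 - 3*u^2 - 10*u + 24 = (u - 2)*(u^2 - u - 12) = (u - 2)*(u + 3)*(u - 4)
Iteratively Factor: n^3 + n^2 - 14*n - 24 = (n + 2)*(n^2 - n - 12) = (n - 4)*(n + 2)*(n + 3)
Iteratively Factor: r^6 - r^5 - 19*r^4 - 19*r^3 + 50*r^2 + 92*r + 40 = (r - 5)*(r^5 + 4*r^4 + r^3 - 14*r^2 - 20*r - 8) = (r - 5)*(r + 1)*(r^4 + 3*r^3 - 2*r^2 - 12*r - 8) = (r - 5)*(r + 1)^2*(r^3 + 2*r^2 - 4*r - 8) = (r - 5)*(r - 2)*(r + 1)^2*(r^2 + 4*r + 4) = (r - 5)*(r - 2)*(r + 1)^2*(r + 2)*(r + 2)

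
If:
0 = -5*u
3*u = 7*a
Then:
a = 0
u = 0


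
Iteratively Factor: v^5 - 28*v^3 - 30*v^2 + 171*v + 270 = (v + 2)*(v^4 - 2*v^3 - 24*v^2 + 18*v + 135) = (v - 5)*(v + 2)*(v^3 + 3*v^2 - 9*v - 27) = (v - 5)*(v + 2)*(v + 3)*(v^2 - 9) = (v - 5)*(v - 3)*(v + 2)*(v + 3)*(v + 3)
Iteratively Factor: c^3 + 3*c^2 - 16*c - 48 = (c - 4)*(c^2 + 7*c + 12) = (c - 4)*(c + 4)*(c + 3)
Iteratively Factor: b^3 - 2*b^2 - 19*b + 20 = (b - 5)*(b^2 + 3*b - 4) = (b - 5)*(b + 4)*(b - 1)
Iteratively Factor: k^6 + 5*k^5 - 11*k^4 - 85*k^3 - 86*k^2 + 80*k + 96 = (k + 4)*(k^5 + k^4 - 15*k^3 - 25*k^2 + 14*k + 24) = (k + 1)*(k + 4)*(k^4 - 15*k^2 - 10*k + 24) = (k - 4)*(k + 1)*(k + 4)*(k^3 + 4*k^2 + k - 6) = (k - 4)*(k - 1)*(k + 1)*(k + 4)*(k^2 + 5*k + 6) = (k - 4)*(k - 1)*(k + 1)*(k + 2)*(k + 4)*(k + 3)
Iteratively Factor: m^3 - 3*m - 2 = (m - 2)*(m^2 + 2*m + 1) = (m - 2)*(m + 1)*(m + 1)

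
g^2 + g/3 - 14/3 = (g - 2)*(g + 7/3)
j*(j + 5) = j^2 + 5*j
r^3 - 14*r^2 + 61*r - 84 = (r - 7)*(r - 4)*(r - 3)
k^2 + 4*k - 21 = (k - 3)*(k + 7)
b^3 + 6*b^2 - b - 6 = (b - 1)*(b + 1)*(b + 6)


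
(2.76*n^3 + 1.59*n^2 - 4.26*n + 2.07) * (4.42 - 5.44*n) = -15.0144*n^4 + 3.5496*n^3 + 30.2022*n^2 - 30.09*n + 9.1494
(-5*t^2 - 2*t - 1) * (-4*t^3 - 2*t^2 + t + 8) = 20*t^5 + 18*t^4 + 3*t^3 - 40*t^2 - 17*t - 8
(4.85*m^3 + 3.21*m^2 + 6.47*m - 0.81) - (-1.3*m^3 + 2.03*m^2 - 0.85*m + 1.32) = 6.15*m^3 + 1.18*m^2 + 7.32*m - 2.13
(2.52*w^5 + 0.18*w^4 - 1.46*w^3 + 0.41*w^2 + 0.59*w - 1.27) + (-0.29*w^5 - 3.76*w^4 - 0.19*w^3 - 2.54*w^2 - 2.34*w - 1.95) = 2.23*w^5 - 3.58*w^4 - 1.65*w^3 - 2.13*w^2 - 1.75*w - 3.22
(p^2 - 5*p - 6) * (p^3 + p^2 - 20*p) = p^5 - 4*p^4 - 31*p^3 + 94*p^2 + 120*p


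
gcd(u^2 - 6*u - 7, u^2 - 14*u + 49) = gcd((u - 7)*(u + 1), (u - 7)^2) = u - 7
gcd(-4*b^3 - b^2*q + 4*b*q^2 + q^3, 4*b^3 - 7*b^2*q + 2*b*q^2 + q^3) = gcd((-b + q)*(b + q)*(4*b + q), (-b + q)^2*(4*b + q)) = -4*b^2 + 3*b*q + q^2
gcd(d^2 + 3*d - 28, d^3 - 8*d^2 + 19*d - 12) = d - 4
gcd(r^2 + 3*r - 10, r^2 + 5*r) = r + 5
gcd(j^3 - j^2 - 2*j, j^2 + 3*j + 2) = j + 1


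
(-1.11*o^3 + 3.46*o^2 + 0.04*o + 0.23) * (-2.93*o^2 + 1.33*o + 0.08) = 3.2523*o^5 - 11.6141*o^4 + 4.3958*o^3 - 0.3439*o^2 + 0.3091*o + 0.0184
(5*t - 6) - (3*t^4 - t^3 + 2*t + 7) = -3*t^4 + t^3 + 3*t - 13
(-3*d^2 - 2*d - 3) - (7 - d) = -3*d^2 - d - 10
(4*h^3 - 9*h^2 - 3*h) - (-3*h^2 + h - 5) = 4*h^3 - 6*h^2 - 4*h + 5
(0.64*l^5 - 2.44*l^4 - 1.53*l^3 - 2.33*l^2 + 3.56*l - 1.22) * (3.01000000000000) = 1.9264*l^5 - 7.3444*l^4 - 4.6053*l^3 - 7.0133*l^2 + 10.7156*l - 3.6722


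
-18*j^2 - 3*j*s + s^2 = (-6*j + s)*(3*j + s)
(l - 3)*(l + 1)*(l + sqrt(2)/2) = l^3 - 2*l^2 + sqrt(2)*l^2/2 - 3*l - sqrt(2)*l - 3*sqrt(2)/2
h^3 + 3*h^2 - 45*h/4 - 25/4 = (h - 5/2)*(h + 1/2)*(h + 5)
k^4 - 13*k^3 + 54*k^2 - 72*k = k*(k - 6)*(k - 4)*(k - 3)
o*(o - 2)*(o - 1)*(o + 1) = o^4 - 2*o^3 - o^2 + 2*o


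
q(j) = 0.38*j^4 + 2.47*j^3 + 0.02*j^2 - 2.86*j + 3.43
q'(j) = 1.52*j^3 + 7.41*j^2 + 0.04*j - 2.86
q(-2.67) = -16.49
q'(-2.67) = 20.93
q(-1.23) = 3.25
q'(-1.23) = 5.47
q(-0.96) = 4.33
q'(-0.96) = 2.59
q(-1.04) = 4.09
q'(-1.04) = 3.40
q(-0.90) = 4.47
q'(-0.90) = 2.00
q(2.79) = 72.27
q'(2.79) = 87.94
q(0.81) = 2.60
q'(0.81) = 2.84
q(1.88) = 19.28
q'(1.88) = 33.51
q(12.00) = 12119.83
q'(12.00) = 3691.22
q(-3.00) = -23.72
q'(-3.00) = 22.67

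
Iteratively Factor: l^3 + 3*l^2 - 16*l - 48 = (l - 4)*(l^2 + 7*l + 12) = (l - 4)*(l + 3)*(l + 4)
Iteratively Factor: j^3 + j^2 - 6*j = (j + 3)*(j^2 - 2*j) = j*(j + 3)*(j - 2)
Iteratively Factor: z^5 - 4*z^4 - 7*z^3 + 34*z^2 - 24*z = (z + 3)*(z^4 - 7*z^3 + 14*z^2 - 8*z) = z*(z + 3)*(z^3 - 7*z^2 + 14*z - 8) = z*(z - 2)*(z + 3)*(z^2 - 5*z + 4) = z*(z - 4)*(z - 2)*(z + 3)*(z - 1)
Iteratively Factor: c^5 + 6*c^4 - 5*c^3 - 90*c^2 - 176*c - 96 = (c + 3)*(c^4 + 3*c^3 - 14*c^2 - 48*c - 32) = (c + 1)*(c + 3)*(c^3 + 2*c^2 - 16*c - 32) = (c - 4)*(c + 1)*(c + 3)*(c^2 + 6*c + 8) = (c - 4)*(c + 1)*(c + 3)*(c + 4)*(c + 2)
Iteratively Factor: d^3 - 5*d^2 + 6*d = (d)*(d^2 - 5*d + 6) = d*(d - 2)*(d - 3)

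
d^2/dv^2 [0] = 0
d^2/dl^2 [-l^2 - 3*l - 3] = -2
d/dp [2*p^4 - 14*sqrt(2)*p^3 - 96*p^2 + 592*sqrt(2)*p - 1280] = 8*p^3 - 42*sqrt(2)*p^2 - 192*p + 592*sqrt(2)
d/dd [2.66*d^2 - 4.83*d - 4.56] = 5.32*d - 4.83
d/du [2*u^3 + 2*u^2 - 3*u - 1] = 6*u^2 + 4*u - 3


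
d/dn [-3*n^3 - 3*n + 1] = -9*n^2 - 3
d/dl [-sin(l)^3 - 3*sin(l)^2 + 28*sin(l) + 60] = (-3*sin(l)^2 - 6*sin(l) + 28)*cos(l)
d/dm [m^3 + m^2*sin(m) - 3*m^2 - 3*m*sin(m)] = m^2*cos(m) + 3*m^2 + 2*m*sin(m) - 3*m*cos(m) - 6*m - 3*sin(m)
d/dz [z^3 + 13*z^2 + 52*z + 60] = 3*z^2 + 26*z + 52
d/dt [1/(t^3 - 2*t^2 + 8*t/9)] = 9*(-27*t^2 + 36*t - 8)/(t^2*(9*t^2 - 18*t + 8)^2)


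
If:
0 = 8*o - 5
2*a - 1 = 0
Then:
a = 1/2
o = 5/8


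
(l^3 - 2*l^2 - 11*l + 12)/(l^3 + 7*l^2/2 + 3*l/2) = 2*(l^2 - 5*l + 4)/(l*(2*l + 1))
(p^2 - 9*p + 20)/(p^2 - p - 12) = (p - 5)/(p + 3)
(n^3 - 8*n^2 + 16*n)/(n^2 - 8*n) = (n^2 - 8*n + 16)/(n - 8)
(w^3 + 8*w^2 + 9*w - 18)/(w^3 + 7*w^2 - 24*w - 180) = (w^2 + 2*w - 3)/(w^2 + w - 30)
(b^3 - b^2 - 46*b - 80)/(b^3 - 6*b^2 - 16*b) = (b + 5)/b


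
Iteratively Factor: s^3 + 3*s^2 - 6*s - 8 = (s + 1)*(s^2 + 2*s - 8) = (s - 2)*(s + 1)*(s + 4)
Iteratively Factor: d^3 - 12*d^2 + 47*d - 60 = (d - 3)*(d^2 - 9*d + 20) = (d - 4)*(d - 3)*(d - 5)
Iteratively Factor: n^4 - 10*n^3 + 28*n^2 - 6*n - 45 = (n - 5)*(n^3 - 5*n^2 + 3*n + 9) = (n - 5)*(n + 1)*(n^2 - 6*n + 9) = (n - 5)*(n - 3)*(n + 1)*(n - 3)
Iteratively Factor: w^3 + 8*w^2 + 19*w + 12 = (w + 1)*(w^2 + 7*w + 12) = (w + 1)*(w + 3)*(w + 4)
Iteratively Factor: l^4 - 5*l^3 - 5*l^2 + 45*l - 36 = (l + 3)*(l^3 - 8*l^2 + 19*l - 12) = (l - 4)*(l + 3)*(l^2 - 4*l + 3) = (l - 4)*(l - 3)*(l + 3)*(l - 1)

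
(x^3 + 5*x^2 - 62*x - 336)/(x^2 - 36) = (x^2 - x - 56)/(x - 6)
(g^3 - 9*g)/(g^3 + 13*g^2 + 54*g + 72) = g*(g - 3)/(g^2 + 10*g + 24)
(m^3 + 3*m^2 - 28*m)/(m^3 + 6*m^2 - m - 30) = m*(m^2 + 3*m - 28)/(m^3 + 6*m^2 - m - 30)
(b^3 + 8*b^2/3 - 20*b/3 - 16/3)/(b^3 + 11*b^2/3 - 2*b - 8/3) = (b - 2)/(b - 1)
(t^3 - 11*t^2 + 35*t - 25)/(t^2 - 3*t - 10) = (t^2 - 6*t + 5)/(t + 2)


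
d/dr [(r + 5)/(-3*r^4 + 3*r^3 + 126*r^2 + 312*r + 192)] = (-r^4 + r^3 + 42*r^2 + 104*r - (r + 5)*(-4*r^3 + 3*r^2 + 84*r + 104) + 64)/(3*(-r^4 + r^3 + 42*r^2 + 104*r + 64)^2)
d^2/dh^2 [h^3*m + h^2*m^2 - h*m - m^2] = 2*m*(3*h + m)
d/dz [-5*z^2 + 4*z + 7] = 4 - 10*z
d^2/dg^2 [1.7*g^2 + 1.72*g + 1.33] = 3.40000000000000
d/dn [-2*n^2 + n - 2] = 1 - 4*n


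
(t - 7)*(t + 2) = t^2 - 5*t - 14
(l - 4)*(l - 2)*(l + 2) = l^3 - 4*l^2 - 4*l + 16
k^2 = k^2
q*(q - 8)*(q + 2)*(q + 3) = q^4 - 3*q^3 - 34*q^2 - 48*q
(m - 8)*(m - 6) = m^2 - 14*m + 48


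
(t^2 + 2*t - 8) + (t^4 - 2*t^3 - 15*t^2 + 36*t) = t^4 - 2*t^3 - 14*t^2 + 38*t - 8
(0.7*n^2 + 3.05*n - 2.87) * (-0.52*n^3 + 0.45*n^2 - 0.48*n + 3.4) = -0.364*n^5 - 1.271*n^4 + 2.5289*n^3 - 0.3755*n^2 + 11.7476*n - 9.758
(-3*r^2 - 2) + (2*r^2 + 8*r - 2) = -r^2 + 8*r - 4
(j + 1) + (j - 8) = 2*j - 7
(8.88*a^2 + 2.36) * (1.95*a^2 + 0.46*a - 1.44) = 17.316*a^4 + 4.0848*a^3 - 8.1852*a^2 + 1.0856*a - 3.3984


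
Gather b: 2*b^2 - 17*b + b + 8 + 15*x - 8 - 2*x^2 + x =2*b^2 - 16*b - 2*x^2 + 16*x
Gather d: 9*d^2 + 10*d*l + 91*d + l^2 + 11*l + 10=9*d^2 + d*(10*l + 91) + l^2 + 11*l + 10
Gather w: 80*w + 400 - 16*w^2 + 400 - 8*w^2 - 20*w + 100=-24*w^2 + 60*w + 900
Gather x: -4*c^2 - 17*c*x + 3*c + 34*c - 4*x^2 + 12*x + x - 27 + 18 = -4*c^2 + 37*c - 4*x^2 + x*(13 - 17*c) - 9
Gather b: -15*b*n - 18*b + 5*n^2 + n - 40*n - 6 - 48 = b*(-15*n - 18) + 5*n^2 - 39*n - 54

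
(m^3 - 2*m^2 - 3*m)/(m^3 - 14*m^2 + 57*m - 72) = m*(m + 1)/(m^2 - 11*m + 24)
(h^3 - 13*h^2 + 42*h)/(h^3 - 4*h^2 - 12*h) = (h - 7)/(h + 2)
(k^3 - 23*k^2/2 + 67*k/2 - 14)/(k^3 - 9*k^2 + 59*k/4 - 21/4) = 2*(k - 4)/(2*k - 3)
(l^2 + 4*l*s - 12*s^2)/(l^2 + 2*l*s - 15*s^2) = (l^2 + 4*l*s - 12*s^2)/(l^2 + 2*l*s - 15*s^2)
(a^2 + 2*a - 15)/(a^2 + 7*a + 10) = (a - 3)/(a + 2)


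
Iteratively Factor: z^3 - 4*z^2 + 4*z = (z - 2)*(z^2 - 2*z) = z*(z - 2)*(z - 2)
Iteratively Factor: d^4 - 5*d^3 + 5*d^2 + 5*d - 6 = (d - 3)*(d^3 - 2*d^2 - d + 2) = (d - 3)*(d - 2)*(d^2 - 1) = (d - 3)*(d - 2)*(d + 1)*(d - 1)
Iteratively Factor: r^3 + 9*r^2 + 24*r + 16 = (r + 1)*(r^2 + 8*r + 16) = (r + 1)*(r + 4)*(r + 4)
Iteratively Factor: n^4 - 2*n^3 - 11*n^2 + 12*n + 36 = (n - 3)*(n^3 + n^2 - 8*n - 12) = (n - 3)*(n + 2)*(n^2 - n - 6) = (n - 3)^2*(n + 2)*(n + 2)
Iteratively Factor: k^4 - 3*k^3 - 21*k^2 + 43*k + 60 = (k - 3)*(k^3 - 21*k - 20) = (k - 3)*(k + 1)*(k^2 - k - 20) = (k - 3)*(k + 1)*(k + 4)*(k - 5)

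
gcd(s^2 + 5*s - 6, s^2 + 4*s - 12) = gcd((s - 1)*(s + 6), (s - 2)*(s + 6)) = s + 6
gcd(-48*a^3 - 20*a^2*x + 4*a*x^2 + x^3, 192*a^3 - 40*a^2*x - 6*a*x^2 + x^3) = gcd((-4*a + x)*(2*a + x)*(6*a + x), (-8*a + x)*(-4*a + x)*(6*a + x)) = -24*a^2 + 2*a*x + x^2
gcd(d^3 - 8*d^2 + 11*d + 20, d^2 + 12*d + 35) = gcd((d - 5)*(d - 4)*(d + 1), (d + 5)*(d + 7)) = 1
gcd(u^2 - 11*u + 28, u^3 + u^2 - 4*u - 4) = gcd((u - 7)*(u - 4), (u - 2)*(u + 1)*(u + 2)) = 1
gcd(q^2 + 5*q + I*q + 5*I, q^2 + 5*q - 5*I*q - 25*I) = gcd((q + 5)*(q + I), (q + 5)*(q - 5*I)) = q + 5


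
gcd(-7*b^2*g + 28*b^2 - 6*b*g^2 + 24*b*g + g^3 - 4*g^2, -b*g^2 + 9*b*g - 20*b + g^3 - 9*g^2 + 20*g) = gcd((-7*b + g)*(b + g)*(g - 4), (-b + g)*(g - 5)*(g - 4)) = g - 4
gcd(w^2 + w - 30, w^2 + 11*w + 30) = w + 6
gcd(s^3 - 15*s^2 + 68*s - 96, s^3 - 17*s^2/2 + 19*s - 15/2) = s - 3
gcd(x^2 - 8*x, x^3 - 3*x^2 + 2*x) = x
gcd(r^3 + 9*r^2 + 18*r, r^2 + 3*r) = r^2 + 3*r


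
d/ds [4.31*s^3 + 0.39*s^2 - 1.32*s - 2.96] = 12.93*s^2 + 0.78*s - 1.32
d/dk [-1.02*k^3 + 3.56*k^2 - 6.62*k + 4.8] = -3.06*k^2 + 7.12*k - 6.62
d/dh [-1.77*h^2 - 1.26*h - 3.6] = -3.54*h - 1.26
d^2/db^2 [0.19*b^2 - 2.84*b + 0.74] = 0.380000000000000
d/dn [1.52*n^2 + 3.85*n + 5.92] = 3.04*n + 3.85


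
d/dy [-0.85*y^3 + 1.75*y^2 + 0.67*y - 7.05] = -2.55*y^2 + 3.5*y + 0.67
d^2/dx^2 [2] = 0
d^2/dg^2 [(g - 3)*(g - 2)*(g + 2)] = 6*g - 6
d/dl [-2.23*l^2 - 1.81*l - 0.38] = -4.46*l - 1.81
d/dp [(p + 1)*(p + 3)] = 2*p + 4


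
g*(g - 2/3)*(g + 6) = g^3 + 16*g^2/3 - 4*g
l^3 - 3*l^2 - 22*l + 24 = (l - 6)*(l - 1)*(l + 4)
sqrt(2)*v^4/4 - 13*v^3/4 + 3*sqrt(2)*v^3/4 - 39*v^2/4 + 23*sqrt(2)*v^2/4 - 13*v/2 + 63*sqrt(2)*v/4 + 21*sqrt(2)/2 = (v/2 + 1/2)*(v - 7*sqrt(2)/2)*(v - 3*sqrt(2))*(sqrt(2)*v/2 + sqrt(2))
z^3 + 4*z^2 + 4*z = z*(z + 2)^2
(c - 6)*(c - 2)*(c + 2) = c^3 - 6*c^2 - 4*c + 24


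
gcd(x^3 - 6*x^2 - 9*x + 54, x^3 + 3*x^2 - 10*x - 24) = x - 3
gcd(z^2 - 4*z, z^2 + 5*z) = z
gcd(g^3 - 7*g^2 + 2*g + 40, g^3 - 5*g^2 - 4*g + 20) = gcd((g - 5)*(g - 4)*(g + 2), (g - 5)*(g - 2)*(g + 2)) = g^2 - 3*g - 10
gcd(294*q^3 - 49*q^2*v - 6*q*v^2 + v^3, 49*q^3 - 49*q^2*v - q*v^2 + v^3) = 49*q^2 - v^2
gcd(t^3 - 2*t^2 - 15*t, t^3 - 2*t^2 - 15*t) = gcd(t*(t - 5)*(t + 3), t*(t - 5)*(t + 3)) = t^3 - 2*t^2 - 15*t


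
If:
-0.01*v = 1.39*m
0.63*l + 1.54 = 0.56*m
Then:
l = -0.00639488409272582*v - 2.44444444444444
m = -0.00719424460431655*v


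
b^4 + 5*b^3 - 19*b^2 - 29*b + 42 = (b - 3)*(b - 1)*(b + 2)*(b + 7)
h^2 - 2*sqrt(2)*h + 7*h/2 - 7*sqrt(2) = (h + 7/2)*(h - 2*sqrt(2))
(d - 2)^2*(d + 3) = d^3 - d^2 - 8*d + 12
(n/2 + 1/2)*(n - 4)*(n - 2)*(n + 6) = n^4/2 + n^3/2 - 14*n^2 + 10*n + 24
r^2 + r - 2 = (r - 1)*(r + 2)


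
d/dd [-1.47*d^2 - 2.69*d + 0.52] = -2.94*d - 2.69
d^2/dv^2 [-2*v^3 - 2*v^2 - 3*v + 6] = -12*v - 4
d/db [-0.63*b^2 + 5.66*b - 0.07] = 5.66 - 1.26*b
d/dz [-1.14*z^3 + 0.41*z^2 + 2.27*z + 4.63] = -3.42*z^2 + 0.82*z + 2.27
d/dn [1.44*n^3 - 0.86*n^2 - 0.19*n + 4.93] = 4.32*n^2 - 1.72*n - 0.19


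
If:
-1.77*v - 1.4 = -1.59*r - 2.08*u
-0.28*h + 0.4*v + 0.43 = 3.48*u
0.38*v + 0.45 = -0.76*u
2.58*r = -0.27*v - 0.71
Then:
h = 1.01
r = -0.17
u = -0.08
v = -1.03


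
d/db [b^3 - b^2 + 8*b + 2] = 3*b^2 - 2*b + 8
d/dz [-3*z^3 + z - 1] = 1 - 9*z^2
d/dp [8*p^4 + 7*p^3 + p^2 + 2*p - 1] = 32*p^3 + 21*p^2 + 2*p + 2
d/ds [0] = 0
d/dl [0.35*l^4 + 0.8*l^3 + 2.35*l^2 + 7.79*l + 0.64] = 1.4*l^3 + 2.4*l^2 + 4.7*l + 7.79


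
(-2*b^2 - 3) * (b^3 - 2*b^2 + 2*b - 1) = -2*b^5 + 4*b^4 - 7*b^3 + 8*b^2 - 6*b + 3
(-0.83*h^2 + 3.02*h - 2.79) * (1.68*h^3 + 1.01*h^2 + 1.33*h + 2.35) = -1.3944*h^5 + 4.2353*h^4 - 2.7409*h^3 - 0.751799999999999*h^2 + 3.3863*h - 6.5565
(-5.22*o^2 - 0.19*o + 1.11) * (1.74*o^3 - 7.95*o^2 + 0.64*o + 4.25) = -9.0828*o^5 + 41.1684*o^4 + 0.101100000000001*o^3 - 31.1311*o^2 - 0.0971*o + 4.7175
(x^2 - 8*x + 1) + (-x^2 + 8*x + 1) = 2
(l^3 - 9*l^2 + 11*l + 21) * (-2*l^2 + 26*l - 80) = -2*l^5 + 44*l^4 - 336*l^3 + 964*l^2 - 334*l - 1680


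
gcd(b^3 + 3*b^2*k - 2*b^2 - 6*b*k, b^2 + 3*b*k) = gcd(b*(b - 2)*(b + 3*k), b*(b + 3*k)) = b^2 + 3*b*k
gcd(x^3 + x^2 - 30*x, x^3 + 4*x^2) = x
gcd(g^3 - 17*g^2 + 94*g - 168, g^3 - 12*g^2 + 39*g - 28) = g^2 - 11*g + 28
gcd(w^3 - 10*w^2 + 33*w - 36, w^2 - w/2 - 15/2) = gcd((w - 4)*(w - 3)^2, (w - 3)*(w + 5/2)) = w - 3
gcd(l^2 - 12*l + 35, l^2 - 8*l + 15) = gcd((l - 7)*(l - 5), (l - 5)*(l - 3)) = l - 5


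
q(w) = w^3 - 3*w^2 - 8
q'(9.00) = 189.00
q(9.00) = 478.00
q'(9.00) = 189.00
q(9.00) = 478.00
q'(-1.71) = 19.03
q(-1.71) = -21.77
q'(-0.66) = 5.27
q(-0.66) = -9.59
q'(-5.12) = 109.36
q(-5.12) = -220.86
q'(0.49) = -2.22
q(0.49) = -8.60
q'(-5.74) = 133.28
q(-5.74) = -295.96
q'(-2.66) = 37.19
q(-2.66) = -48.05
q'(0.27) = -1.40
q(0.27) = -8.20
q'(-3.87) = 68.15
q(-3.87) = -110.89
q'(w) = 3*w^2 - 6*w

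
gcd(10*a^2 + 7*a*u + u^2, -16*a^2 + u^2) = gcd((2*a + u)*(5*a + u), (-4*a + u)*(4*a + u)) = 1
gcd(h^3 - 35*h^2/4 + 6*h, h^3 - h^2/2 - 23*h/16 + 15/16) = h - 3/4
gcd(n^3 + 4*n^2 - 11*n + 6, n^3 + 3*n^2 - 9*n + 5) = n^2 - 2*n + 1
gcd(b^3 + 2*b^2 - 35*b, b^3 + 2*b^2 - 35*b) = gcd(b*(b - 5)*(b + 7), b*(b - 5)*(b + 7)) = b^3 + 2*b^2 - 35*b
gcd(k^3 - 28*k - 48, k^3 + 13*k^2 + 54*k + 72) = k + 4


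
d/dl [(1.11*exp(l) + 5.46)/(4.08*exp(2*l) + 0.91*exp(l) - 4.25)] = (-(1.11*exp(l) + 5.46)*(8.16*exp(l) + 0.91) + 4.5288*exp(2*l) + 1.0101*exp(l) - 4.7175)*exp(l)/(4.08*exp(2*l) + 0.91*exp(l) - 4.25)^2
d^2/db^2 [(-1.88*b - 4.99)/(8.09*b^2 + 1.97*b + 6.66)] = (-(1.88*b + 4.99)*(16.18*b + 1.97)*(32.36*b + 3.94) + (91.2552*b + 88.1454)*(8.09*b^2 + 1.97*b + 6.66))/(8.09*b^2 + 1.97*b + 6.66)^3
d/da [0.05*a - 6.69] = 0.0500000000000000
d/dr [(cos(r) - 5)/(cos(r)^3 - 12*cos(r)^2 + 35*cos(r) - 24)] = (243*cos(r) - 27*cos(2*r) + cos(3*r) - 329)*sin(r)/(2*(cos(r)^3 - 12*cos(r)^2 + 35*cos(r) - 24)^2)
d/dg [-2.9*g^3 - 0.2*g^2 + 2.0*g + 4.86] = -8.7*g^2 - 0.4*g + 2.0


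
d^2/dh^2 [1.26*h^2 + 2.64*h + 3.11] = 2.52000000000000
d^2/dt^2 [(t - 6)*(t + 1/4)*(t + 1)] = 6*t - 19/2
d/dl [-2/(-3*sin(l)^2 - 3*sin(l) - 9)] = -2*(2*sin(l) + 1)*cos(l)/(3*(sin(l)^2 + sin(l) + 3)^2)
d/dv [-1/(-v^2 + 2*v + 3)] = 2*(1 - v)/(-v^2 + 2*v + 3)^2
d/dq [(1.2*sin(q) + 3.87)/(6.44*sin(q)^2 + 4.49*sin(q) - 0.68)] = (-49.8456*sin(q) + 3.864*cos(2*q) - 22.0563)*cos(q)/(6.44*sin(q)^2 + 4.49*sin(q) - 0.68)^2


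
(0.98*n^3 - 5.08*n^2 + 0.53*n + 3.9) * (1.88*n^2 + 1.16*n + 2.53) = 1.8424*n^5 - 8.4136*n^4 - 2.417*n^3 - 4.9056*n^2 + 5.8649*n + 9.867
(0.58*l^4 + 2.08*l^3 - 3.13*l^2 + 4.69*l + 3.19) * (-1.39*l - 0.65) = -0.8062*l^5 - 3.2682*l^4 + 2.9987*l^3 - 4.4846*l^2 - 7.4826*l - 2.0735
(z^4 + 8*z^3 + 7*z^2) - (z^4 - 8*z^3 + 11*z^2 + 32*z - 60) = 16*z^3 - 4*z^2 - 32*z + 60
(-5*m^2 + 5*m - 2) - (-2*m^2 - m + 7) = -3*m^2 + 6*m - 9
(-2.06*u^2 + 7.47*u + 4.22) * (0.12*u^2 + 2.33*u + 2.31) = -0.2472*u^4 - 3.9034*u^3 + 13.1529*u^2 + 27.0883*u + 9.7482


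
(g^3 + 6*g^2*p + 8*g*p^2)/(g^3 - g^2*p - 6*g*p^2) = (-g - 4*p)/(-g + 3*p)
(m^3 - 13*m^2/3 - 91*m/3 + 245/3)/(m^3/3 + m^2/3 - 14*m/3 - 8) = (3*m^3 - 13*m^2 - 91*m + 245)/(m^3 + m^2 - 14*m - 24)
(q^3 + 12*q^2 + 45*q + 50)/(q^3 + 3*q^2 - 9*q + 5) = (q^2 + 7*q + 10)/(q^2 - 2*q + 1)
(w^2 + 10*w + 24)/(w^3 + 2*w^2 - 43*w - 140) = (w + 6)/(w^2 - 2*w - 35)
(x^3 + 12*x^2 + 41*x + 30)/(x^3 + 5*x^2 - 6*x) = (x^2 + 6*x + 5)/(x*(x - 1))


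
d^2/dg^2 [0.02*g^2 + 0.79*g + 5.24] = 0.0400000000000000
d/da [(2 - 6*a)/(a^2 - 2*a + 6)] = 2*(3*a^2 - 2*a - 16)/(a^4 - 4*a^3 + 16*a^2 - 24*a + 36)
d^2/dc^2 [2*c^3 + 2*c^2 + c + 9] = 12*c + 4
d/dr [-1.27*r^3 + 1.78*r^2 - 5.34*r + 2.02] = -3.81*r^2 + 3.56*r - 5.34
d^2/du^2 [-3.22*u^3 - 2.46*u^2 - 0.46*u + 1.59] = -19.32*u - 4.92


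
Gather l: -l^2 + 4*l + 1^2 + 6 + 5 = -l^2 + 4*l + 12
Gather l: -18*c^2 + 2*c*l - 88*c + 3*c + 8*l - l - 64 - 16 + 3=-18*c^2 - 85*c + l*(2*c + 7) - 77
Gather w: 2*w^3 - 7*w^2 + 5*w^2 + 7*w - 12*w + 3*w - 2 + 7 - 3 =2*w^3 - 2*w^2 - 2*w + 2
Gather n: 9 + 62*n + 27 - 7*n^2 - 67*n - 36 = -7*n^2 - 5*n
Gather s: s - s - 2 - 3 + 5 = 0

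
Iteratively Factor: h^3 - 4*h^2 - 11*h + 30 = (h - 5)*(h^2 + h - 6) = (h - 5)*(h + 3)*(h - 2)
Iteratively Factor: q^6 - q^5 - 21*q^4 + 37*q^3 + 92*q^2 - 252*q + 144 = (q - 1)*(q^5 - 21*q^3 + 16*q^2 + 108*q - 144) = (q - 1)*(q + 4)*(q^4 - 4*q^3 - 5*q^2 + 36*q - 36) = (q - 1)*(q + 3)*(q + 4)*(q^3 - 7*q^2 + 16*q - 12) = (q - 2)*(q - 1)*(q + 3)*(q + 4)*(q^2 - 5*q + 6) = (q - 3)*(q - 2)*(q - 1)*(q + 3)*(q + 4)*(q - 2)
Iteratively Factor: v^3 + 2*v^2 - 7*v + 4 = (v + 4)*(v^2 - 2*v + 1) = (v - 1)*(v + 4)*(v - 1)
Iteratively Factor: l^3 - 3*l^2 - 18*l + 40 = (l - 2)*(l^2 - l - 20) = (l - 5)*(l - 2)*(l + 4)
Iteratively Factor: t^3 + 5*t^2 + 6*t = (t + 2)*(t^2 + 3*t) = t*(t + 2)*(t + 3)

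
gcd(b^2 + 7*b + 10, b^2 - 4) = b + 2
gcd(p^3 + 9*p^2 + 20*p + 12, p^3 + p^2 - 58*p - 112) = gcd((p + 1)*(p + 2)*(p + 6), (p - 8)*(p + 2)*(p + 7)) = p + 2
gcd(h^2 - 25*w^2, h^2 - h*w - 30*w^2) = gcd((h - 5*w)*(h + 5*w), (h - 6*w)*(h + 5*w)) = h + 5*w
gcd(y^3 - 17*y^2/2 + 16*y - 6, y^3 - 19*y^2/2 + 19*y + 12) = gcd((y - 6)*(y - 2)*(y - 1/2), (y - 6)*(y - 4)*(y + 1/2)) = y - 6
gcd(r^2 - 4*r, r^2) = r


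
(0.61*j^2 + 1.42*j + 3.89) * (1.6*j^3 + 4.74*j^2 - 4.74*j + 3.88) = 0.976*j^5 + 5.1634*j^4 + 10.0634*j^3 + 14.0746*j^2 - 12.929*j + 15.0932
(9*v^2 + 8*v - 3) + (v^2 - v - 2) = 10*v^2 + 7*v - 5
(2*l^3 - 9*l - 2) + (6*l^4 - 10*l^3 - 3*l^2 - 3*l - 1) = 6*l^4 - 8*l^3 - 3*l^2 - 12*l - 3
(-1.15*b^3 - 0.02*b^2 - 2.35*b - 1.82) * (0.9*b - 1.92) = -1.035*b^4 + 2.19*b^3 - 2.0766*b^2 + 2.874*b + 3.4944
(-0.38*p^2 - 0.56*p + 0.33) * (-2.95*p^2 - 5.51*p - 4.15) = 1.121*p^4 + 3.7458*p^3 + 3.6891*p^2 + 0.5057*p - 1.3695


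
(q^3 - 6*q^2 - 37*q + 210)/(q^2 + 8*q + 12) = (q^2 - 12*q + 35)/(q + 2)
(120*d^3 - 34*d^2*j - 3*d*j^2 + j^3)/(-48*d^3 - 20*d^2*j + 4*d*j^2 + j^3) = (-5*d + j)/(2*d + j)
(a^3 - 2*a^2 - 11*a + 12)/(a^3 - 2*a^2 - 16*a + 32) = (a^2 + 2*a - 3)/(a^2 + 2*a - 8)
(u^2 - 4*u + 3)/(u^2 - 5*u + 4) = (u - 3)/(u - 4)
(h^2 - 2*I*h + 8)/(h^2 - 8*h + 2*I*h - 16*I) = (h - 4*I)/(h - 8)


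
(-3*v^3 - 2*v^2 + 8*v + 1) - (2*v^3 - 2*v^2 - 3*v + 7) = -5*v^3 + 11*v - 6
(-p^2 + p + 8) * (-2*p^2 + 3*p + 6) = 2*p^4 - 5*p^3 - 19*p^2 + 30*p + 48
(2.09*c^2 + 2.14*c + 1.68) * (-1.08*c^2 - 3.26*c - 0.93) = -2.2572*c^4 - 9.1246*c^3 - 10.7345*c^2 - 7.467*c - 1.5624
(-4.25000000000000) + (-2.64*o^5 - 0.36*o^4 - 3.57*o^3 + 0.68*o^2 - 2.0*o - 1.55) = -2.64*o^5 - 0.36*o^4 - 3.57*o^3 + 0.68*o^2 - 2.0*o - 5.8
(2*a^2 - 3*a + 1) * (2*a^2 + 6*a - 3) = 4*a^4 + 6*a^3 - 22*a^2 + 15*a - 3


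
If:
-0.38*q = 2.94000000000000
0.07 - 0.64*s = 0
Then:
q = -7.74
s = 0.11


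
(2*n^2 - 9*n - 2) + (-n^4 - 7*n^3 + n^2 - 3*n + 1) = -n^4 - 7*n^3 + 3*n^2 - 12*n - 1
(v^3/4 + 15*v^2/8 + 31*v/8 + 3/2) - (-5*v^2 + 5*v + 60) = v^3/4 + 55*v^2/8 - 9*v/8 - 117/2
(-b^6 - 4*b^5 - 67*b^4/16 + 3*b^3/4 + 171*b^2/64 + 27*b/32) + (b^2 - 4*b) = -b^6 - 4*b^5 - 67*b^4/16 + 3*b^3/4 + 235*b^2/64 - 101*b/32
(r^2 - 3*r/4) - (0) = r^2 - 3*r/4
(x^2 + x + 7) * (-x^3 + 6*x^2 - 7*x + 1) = -x^5 + 5*x^4 - 8*x^3 + 36*x^2 - 48*x + 7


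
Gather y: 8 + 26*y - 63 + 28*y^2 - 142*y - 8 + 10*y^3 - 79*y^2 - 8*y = 10*y^3 - 51*y^2 - 124*y - 63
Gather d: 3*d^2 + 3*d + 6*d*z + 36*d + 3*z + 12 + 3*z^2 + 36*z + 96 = 3*d^2 + d*(6*z + 39) + 3*z^2 + 39*z + 108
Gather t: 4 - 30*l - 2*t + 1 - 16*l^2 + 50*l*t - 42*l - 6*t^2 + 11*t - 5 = -16*l^2 - 72*l - 6*t^2 + t*(50*l + 9)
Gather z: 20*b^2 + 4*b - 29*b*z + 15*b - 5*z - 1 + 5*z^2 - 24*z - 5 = 20*b^2 + 19*b + 5*z^2 + z*(-29*b - 29) - 6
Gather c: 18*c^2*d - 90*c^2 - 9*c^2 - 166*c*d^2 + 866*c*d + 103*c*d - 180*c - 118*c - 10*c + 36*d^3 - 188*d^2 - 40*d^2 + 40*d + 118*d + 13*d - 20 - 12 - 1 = c^2*(18*d - 99) + c*(-166*d^2 + 969*d - 308) + 36*d^3 - 228*d^2 + 171*d - 33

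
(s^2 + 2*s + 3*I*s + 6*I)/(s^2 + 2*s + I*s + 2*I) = (s + 3*I)/(s + I)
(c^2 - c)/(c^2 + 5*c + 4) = c*(c - 1)/(c^2 + 5*c + 4)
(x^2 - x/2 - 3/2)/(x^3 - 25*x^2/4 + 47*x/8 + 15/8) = 4*(x + 1)/(4*x^2 - 19*x - 5)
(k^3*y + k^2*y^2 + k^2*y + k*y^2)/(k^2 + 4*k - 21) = k*y*(k^2 + k*y + k + y)/(k^2 + 4*k - 21)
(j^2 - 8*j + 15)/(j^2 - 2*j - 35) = (-j^2 + 8*j - 15)/(-j^2 + 2*j + 35)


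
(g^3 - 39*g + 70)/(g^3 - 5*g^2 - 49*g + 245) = (g - 2)/(g - 7)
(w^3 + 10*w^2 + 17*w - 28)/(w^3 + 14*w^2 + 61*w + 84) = (w - 1)/(w + 3)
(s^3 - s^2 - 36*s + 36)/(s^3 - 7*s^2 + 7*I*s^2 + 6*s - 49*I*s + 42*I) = (s + 6)/(s + 7*I)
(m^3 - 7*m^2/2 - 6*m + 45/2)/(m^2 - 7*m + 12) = (2*m^2 - m - 15)/(2*(m - 4))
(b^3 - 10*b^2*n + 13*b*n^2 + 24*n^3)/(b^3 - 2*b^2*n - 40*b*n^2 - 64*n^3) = (b^2 - 2*b*n - 3*n^2)/(b^2 + 6*b*n + 8*n^2)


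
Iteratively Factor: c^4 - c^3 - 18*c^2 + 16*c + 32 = (c + 4)*(c^3 - 5*c^2 + 2*c + 8) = (c - 4)*(c + 4)*(c^2 - c - 2) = (c - 4)*(c + 1)*(c + 4)*(c - 2)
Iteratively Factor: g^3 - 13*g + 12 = (g + 4)*(g^2 - 4*g + 3) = (g - 1)*(g + 4)*(g - 3)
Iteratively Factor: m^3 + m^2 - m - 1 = (m + 1)*(m^2 - 1) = (m - 1)*(m + 1)*(m + 1)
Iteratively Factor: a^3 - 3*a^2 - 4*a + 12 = (a + 2)*(a^2 - 5*a + 6) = (a - 3)*(a + 2)*(a - 2)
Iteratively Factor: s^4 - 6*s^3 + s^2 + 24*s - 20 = (s - 2)*(s^3 - 4*s^2 - 7*s + 10) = (s - 2)*(s + 2)*(s^2 - 6*s + 5) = (s - 2)*(s - 1)*(s + 2)*(s - 5)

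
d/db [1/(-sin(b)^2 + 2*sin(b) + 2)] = 2*(sin(b) - 1)*cos(b)/(2*sin(b) + cos(b)^2 + 1)^2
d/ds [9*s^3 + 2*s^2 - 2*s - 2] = 27*s^2 + 4*s - 2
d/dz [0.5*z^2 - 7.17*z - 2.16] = 1.0*z - 7.17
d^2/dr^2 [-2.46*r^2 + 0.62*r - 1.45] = -4.92000000000000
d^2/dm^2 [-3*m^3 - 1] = -18*m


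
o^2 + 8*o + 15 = (o + 3)*(o + 5)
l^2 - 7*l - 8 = (l - 8)*(l + 1)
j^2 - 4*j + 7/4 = (j - 7/2)*(j - 1/2)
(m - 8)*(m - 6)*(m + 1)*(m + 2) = m^4 - 11*m^3 + 8*m^2 + 116*m + 96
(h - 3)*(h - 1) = h^2 - 4*h + 3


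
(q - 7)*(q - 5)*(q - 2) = q^3 - 14*q^2 + 59*q - 70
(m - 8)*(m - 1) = m^2 - 9*m + 8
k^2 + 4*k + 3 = (k + 1)*(k + 3)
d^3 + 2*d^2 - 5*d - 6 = (d - 2)*(d + 1)*(d + 3)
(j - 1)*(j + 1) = j^2 - 1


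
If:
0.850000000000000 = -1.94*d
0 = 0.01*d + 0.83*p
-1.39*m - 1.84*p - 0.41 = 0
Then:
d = -0.44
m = -0.30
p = 0.01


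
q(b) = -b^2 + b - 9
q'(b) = 1 - 2*b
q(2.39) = -12.32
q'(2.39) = -3.78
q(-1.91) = -14.56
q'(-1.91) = 4.82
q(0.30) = -8.79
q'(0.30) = 0.40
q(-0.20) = -9.24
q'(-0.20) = 1.40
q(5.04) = -29.36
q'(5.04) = -9.08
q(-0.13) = -9.15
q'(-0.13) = 1.26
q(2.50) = -12.75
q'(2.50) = -4.00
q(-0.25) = -9.31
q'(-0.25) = 1.50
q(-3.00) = -21.00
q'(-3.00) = 7.00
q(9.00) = -81.00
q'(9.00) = -17.00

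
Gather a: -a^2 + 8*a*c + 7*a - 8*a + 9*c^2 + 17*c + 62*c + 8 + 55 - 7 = -a^2 + a*(8*c - 1) + 9*c^2 + 79*c + 56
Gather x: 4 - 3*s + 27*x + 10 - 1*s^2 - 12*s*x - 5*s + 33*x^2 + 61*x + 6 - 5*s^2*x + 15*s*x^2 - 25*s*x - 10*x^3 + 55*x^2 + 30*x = -s^2 - 8*s - 10*x^3 + x^2*(15*s + 88) + x*(-5*s^2 - 37*s + 118) + 20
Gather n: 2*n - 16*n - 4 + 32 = 28 - 14*n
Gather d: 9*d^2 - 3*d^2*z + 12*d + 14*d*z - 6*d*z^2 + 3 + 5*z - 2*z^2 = d^2*(9 - 3*z) + d*(-6*z^2 + 14*z + 12) - 2*z^2 + 5*z + 3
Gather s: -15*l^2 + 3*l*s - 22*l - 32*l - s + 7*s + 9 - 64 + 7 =-15*l^2 - 54*l + s*(3*l + 6) - 48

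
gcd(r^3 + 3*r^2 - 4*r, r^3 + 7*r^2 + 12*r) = r^2 + 4*r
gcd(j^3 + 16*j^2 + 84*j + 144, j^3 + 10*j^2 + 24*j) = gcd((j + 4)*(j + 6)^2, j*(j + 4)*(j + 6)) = j^2 + 10*j + 24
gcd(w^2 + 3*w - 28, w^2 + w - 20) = w - 4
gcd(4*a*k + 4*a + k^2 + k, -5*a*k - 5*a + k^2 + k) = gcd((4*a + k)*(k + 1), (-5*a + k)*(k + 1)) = k + 1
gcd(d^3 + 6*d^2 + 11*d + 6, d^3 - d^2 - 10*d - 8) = d^2 + 3*d + 2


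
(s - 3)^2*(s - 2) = s^3 - 8*s^2 + 21*s - 18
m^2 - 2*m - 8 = (m - 4)*(m + 2)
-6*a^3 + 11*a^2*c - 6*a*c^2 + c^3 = (-3*a + c)*(-2*a + c)*(-a + c)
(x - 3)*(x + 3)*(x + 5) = x^3 + 5*x^2 - 9*x - 45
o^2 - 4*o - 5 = (o - 5)*(o + 1)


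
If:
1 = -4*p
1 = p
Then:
No Solution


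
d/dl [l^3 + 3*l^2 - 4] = 3*l*(l + 2)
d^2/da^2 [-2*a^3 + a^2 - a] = 2 - 12*a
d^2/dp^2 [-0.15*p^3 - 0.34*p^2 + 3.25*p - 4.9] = -0.9*p - 0.68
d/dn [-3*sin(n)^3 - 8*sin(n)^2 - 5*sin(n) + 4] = (-16*sin(n) + 9*cos(n)^2 - 14)*cos(n)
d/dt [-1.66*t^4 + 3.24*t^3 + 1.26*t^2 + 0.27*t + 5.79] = -6.64*t^3 + 9.72*t^2 + 2.52*t + 0.27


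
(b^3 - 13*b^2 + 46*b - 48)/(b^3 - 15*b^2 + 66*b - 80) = (b - 3)/(b - 5)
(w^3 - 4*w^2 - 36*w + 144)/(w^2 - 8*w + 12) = (w^2 + 2*w - 24)/(w - 2)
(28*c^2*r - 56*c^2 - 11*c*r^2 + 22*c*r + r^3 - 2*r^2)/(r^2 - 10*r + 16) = (28*c^2 - 11*c*r + r^2)/(r - 8)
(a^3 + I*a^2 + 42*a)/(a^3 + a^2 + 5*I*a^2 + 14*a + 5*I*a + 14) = a*(a - 6*I)/(a^2 + a*(1 - 2*I) - 2*I)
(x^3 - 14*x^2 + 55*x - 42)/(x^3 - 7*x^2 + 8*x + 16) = (x^3 - 14*x^2 + 55*x - 42)/(x^3 - 7*x^2 + 8*x + 16)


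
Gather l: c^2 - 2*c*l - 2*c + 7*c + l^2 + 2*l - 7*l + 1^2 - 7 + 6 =c^2 + 5*c + l^2 + l*(-2*c - 5)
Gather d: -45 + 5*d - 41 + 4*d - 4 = 9*d - 90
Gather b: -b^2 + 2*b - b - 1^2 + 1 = -b^2 + b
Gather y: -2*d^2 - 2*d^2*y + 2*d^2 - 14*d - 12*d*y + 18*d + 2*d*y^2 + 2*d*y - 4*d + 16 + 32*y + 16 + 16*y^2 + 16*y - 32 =y^2*(2*d + 16) + y*(-2*d^2 - 10*d + 48)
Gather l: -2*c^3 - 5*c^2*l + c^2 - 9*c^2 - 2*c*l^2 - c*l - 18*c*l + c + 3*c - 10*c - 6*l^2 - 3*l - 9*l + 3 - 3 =-2*c^3 - 8*c^2 - 6*c + l^2*(-2*c - 6) + l*(-5*c^2 - 19*c - 12)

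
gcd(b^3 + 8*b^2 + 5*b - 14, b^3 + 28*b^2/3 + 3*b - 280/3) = b + 7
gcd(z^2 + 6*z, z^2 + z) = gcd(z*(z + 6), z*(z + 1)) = z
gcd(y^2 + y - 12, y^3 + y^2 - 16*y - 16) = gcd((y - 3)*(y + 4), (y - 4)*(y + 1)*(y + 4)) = y + 4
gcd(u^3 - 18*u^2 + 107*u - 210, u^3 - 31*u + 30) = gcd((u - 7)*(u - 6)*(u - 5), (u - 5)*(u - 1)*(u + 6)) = u - 5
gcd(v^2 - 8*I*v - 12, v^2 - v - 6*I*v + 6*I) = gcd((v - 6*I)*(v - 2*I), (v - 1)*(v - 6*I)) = v - 6*I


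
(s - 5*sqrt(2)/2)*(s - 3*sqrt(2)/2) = s^2 - 4*sqrt(2)*s + 15/2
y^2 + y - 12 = (y - 3)*(y + 4)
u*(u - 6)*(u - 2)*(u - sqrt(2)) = u^4 - 8*u^3 - sqrt(2)*u^3 + 8*sqrt(2)*u^2 + 12*u^2 - 12*sqrt(2)*u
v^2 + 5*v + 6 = (v + 2)*(v + 3)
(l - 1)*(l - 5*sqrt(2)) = l^2 - 5*sqrt(2)*l - l + 5*sqrt(2)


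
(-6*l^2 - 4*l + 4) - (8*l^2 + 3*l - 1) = -14*l^2 - 7*l + 5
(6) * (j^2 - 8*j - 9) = 6*j^2 - 48*j - 54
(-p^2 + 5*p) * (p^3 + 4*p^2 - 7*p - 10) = -p^5 + p^4 + 27*p^3 - 25*p^2 - 50*p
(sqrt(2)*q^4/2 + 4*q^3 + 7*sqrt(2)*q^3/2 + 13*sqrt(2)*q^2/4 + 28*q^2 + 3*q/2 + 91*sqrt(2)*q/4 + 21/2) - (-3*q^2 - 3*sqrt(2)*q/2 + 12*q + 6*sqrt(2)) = sqrt(2)*q^4/2 + 4*q^3 + 7*sqrt(2)*q^3/2 + 13*sqrt(2)*q^2/4 + 31*q^2 - 21*q/2 + 97*sqrt(2)*q/4 - 6*sqrt(2) + 21/2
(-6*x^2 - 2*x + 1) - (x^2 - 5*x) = -7*x^2 + 3*x + 1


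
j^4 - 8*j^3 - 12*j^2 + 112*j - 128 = (j - 8)*(j - 2)^2*(j + 4)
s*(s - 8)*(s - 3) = s^3 - 11*s^2 + 24*s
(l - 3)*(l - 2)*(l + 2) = l^3 - 3*l^2 - 4*l + 12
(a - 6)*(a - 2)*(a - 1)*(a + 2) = a^4 - 7*a^3 + 2*a^2 + 28*a - 24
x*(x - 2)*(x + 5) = x^3 + 3*x^2 - 10*x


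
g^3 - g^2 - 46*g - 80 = (g - 8)*(g + 2)*(g + 5)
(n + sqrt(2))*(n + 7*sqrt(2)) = n^2 + 8*sqrt(2)*n + 14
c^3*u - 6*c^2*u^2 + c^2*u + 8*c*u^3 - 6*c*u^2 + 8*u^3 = (c - 4*u)*(c - 2*u)*(c*u + u)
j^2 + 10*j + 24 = (j + 4)*(j + 6)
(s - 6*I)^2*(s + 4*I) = s^3 - 8*I*s^2 + 12*s - 144*I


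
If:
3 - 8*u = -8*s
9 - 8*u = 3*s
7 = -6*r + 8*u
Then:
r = 2/33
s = 6/11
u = 81/88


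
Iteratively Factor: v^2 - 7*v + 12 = (v - 3)*(v - 4)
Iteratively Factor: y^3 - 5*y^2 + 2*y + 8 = (y - 2)*(y^2 - 3*y - 4) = (y - 2)*(y + 1)*(y - 4)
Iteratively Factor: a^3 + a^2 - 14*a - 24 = (a + 2)*(a^2 - a - 12) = (a - 4)*(a + 2)*(a + 3)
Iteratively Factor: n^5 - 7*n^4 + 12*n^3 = (n)*(n^4 - 7*n^3 + 12*n^2) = n^2*(n^3 - 7*n^2 + 12*n) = n^3*(n^2 - 7*n + 12) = n^3*(n - 3)*(n - 4)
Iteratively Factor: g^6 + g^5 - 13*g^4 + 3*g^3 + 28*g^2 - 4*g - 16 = (g + 1)*(g^5 - 13*g^3 + 16*g^2 + 12*g - 16) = (g + 1)^2*(g^4 - g^3 - 12*g^2 + 28*g - 16) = (g - 2)*(g + 1)^2*(g^3 + g^2 - 10*g + 8) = (g - 2)^2*(g + 1)^2*(g^2 + 3*g - 4) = (g - 2)^2*(g - 1)*(g + 1)^2*(g + 4)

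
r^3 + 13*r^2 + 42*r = r*(r + 6)*(r + 7)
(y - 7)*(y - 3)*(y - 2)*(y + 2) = y^4 - 10*y^3 + 17*y^2 + 40*y - 84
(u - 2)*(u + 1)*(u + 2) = u^3 + u^2 - 4*u - 4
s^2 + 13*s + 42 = (s + 6)*(s + 7)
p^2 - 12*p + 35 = (p - 7)*(p - 5)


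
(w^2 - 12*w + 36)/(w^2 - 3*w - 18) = (w - 6)/(w + 3)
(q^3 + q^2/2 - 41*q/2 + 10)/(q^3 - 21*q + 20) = (q - 1/2)/(q - 1)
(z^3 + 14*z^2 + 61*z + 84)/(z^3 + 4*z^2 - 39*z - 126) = (z + 4)/(z - 6)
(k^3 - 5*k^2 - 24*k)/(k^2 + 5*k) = (k^2 - 5*k - 24)/(k + 5)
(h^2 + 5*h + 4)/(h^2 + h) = (h + 4)/h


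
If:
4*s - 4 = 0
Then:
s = 1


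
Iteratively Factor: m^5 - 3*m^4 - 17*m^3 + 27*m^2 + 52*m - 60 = (m - 5)*(m^4 + 2*m^3 - 7*m^2 - 8*m + 12) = (m - 5)*(m + 2)*(m^3 - 7*m + 6) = (m - 5)*(m + 2)*(m + 3)*(m^2 - 3*m + 2) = (m - 5)*(m - 1)*(m + 2)*(m + 3)*(m - 2)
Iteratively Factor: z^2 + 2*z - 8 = (z - 2)*(z + 4)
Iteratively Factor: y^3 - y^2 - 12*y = (y + 3)*(y^2 - 4*y) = y*(y + 3)*(y - 4)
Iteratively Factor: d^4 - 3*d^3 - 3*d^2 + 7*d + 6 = (d + 1)*(d^3 - 4*d^2 + d + 6) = (d - 2)*(d + 1)*(d^2 - 2*d - 3) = (d - 2)*(d + 1)^2*(d - 3)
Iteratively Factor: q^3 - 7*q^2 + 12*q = (q - 3)*(q^2 - 4*q) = q*(q - 3)*(q - 4)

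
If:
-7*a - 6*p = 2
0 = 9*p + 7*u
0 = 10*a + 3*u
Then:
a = -18/203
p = -20/87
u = 60/203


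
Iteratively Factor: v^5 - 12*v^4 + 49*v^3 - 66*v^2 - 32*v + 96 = (v - 4)*(v^4 - 8*v^3 + 17*v^2 + 2*v - 24) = (v - 4)*(v - 3)*(v^3 - 5*v^2 + 2*v + 8) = (v - 4)*(v - 3)*(v + 1)*(v^2 - 6*v + 8) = (v - 4)*(v - 3)*(v - 2)*(v + 1)*(v - 4)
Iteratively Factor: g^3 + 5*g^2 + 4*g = (g + 4)*(g^2 + g) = g*(g + 4)*(g + 1)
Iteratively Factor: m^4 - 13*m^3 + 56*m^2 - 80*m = (m)*(m^3 - 13*m^2 + 56*m - 80) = m*(m - 4)*(m^2 - 9*m + 20) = m*(m - 4)^2*(m - 5)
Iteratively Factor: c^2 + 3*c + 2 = (c + 1)*(c + 2)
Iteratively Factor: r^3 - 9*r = (r - 3)*(r^2 + 3*r) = r*(r - 3)*(r + 3)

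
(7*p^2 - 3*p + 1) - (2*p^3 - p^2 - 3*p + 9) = -2*p^3 + 8*p^2 - 8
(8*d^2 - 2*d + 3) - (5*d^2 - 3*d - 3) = 3*d^2 + d + 6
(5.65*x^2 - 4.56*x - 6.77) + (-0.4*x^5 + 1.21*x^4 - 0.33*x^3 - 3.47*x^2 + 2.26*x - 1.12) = -0.4*x^5 + 1.21*x^4 - 0.33*x^3 + 2.18*x^2 - 2.3*x - 7.89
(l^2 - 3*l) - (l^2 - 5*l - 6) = 2*l + 6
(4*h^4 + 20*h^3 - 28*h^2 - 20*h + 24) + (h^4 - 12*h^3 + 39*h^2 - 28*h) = 5*h^4 + 8*h^3 + 11*h^2 - 48*h + 24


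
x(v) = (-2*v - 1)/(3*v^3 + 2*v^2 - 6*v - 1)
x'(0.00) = -4.00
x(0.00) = 1.00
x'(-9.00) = 0.00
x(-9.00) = -0.00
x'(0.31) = -0.17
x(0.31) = 0.63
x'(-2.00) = -2.24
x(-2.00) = -0.60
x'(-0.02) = -5.27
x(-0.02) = 1.09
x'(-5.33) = -0.01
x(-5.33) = -0.03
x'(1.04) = 9.57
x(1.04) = 1.81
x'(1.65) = 1.43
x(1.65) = -0.54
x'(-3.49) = -0.05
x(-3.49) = -0.07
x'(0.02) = -3.13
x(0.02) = 0.93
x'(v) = (-2*v - 1)*(-9*v^2 - 4*v + 6)/(3*v^3 + 2*v^2 - 6*v - 1)^2 - 2/(3*v^3 + 2*v^2 - 6*v - 1)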